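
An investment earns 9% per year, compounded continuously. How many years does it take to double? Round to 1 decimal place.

7.7 years

e^(0.09t) = 2, so 0.09t = ln 2 ≈ 0.69315.
t ≈ 0.69315/0.09 ≈ 7.7016.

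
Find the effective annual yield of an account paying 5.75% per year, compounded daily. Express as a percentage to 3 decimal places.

One year is 365 periods at 0.000157534 each: (1 + 0.000157534)^365 ≈ 1.05918.
EAR = 1.05918 − 1 ≈ 5.91805%.

5.918%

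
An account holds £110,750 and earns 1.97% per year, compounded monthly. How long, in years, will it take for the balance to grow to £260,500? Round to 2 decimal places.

43.45 years

(1 + 0.00164167)^(12t) = 260,500/110,750 = 2.3521.
12t·ln(1 + 0.00164167) = ln(2.3521); 12t = 0.85533/0.00164032 ≈ 521.4392.
t ≈ 43.4533 years.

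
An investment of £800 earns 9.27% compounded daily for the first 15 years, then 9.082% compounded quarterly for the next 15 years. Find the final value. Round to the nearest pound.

After 15 years at 9.27%: 800 × 4.0161488881 ≈ 3,212.9191.
Then 15 years at 9.082%: 3,212.9191 × 3.8461193165 ≈ 12,357.2703.

£12,357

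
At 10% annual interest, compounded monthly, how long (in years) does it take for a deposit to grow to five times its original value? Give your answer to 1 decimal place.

16.2 years

(1 + 0.00833333)^(12t) = 5.
12t = ln 5 / ln(1 + 0.00833333) ≈ 1.6094/0.0082988 ≈ 193.9362.
t ≈ 16.1613.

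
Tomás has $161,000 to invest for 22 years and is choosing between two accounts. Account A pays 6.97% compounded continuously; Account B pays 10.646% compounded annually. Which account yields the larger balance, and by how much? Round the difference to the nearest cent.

Account A growth factor: e^(0.0697·22) = e^1.5334 ≈ 4.63390534684; balance ≈ 746,058.7608.
Account B growth factor: (1 + 0.10646)^22 ≈ 9.259463006565; balance ≈ 1,490,773.5441.
Account B is larger by 744,714.7832.

Account B, by $744,714.78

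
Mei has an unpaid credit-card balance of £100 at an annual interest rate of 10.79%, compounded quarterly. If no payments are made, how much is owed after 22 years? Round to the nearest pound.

£1,041

Growth factor = (1 + 0.026975)^88 ≈ 10.40563759.
A ≈ 100 × 10.40563759 ≈ 1,040.5638.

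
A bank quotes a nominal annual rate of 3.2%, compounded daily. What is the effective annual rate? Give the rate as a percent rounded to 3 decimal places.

One year is 365 periods at 0.0000876712 each: (1 + 0.0000876712)^365 ≈ 1.032516.
EAR = 1.032516 − 1 ≈ 3.25161%.

3.252%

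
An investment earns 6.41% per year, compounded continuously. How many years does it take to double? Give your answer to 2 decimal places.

e^(0.0641t) = 2, so 0.0641t = ln 2 ≈ 0.69315.
t ≈ 0.69315/0.0641 ≈ 10.8135.

10.81 years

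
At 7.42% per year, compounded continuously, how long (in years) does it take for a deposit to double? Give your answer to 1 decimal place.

e^(0.0742t) = 2, so 0.0742t = ln 2 ≈ 0.69315.
t ≈ 0.69315/0.0742 ≈ 9.3416.

9.3 years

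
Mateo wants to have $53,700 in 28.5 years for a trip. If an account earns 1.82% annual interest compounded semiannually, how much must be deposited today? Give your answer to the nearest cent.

$32,042.36

Periodic rate = 1.82%/2 = 0.0091; 57 periods.
P = 53,700/(1 + 0.0091)^57 ≈ 53,700/1.6759063708 ≈ 32,042.3628.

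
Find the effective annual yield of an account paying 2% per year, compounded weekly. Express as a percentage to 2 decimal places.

2.02%

One year is 52 periods at 0.000384615 each: (1 + 0.000384615)^52 ≈ 1.020197.
EAR = 1.020197 − 1 ≈ 2.01974%.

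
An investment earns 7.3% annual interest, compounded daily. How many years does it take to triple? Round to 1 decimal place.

15.1 years

(1 + 0.0002)^(365t) = 3.
365t = ln 3 / ln(1 + 0.0002) ≈ 1.0986/0.00019998 ≈ 5493.6107.
t ≈ 15.0510.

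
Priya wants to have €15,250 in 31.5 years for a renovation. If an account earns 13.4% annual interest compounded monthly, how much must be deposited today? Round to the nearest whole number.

€229

Periodic rate = 13.4%/12 = 0.0111667; 378 periods.
P = 15,250/(1 + 0.134/12)^378 ≈ 15,250/66.526924055 ≈ 229.2305.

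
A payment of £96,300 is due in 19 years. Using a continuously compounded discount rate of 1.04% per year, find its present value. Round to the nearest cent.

£79,033.22

P = A·e^(−rt) = 96,300·e^(−0.1976).
e^(−0.1976) ≈ 0.82069806672, so P ≈ 79,033.2238.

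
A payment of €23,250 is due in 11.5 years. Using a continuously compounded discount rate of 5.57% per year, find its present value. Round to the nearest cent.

€12,252.81

P = A·e^(−rt) = 23,250·e^(−0.64055).
e^(−0.64055) ≈ 0.52700249295, so P ≈ 12,252.8080.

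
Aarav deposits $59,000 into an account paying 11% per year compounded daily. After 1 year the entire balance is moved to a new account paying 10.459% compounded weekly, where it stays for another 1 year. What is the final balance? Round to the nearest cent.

After 1 years at 11%: 59,000 × 1.1162595716 ≈ 65,859.3147.
Then 1 years at 10.459%: 65,859.3147 × 1.1101386945 ≈ 73,112.9737.

$73,112.97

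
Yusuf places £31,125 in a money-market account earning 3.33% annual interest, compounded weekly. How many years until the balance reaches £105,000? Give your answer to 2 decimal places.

36.53 years

We need (1 + 0.000640385)^(52t) = 3.3735, so 52t = ln 3.3735 / ln 1.00064 ≈ 1899.3871.
t ≈ 1899.3871/52 = 36.5267 years.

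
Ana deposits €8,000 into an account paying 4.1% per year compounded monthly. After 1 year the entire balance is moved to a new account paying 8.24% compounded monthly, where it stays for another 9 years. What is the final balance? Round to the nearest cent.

Phase 1: 8,000·(1 + 0.041/12)^12 ≈ 8,334.2344.
Phase 2: 8,334.2344·(1 + 0.0824/12)^108 ≈ 17,451.7005.

€17,451.70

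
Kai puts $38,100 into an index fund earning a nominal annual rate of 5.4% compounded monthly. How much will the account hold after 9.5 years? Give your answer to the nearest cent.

Growth factor = (1 + 0.0045)^114 ≈ 1.6683735023.
A ≈ 38,100 × 1.6683735023 ≈ 63,565.0304.

$63,565.03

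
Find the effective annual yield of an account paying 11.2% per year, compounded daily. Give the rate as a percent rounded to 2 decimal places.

One year is 365 periods at 0.000306849 each: (1 + 0.000306849)^365 ≈ 1.118494.
EAR = 1.118494 − 1 ≈ 11.84936%.

11.85%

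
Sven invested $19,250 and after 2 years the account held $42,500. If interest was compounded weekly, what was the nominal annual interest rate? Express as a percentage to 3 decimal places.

39.751%

(1 + r/52)^104 = 42,500/19,250 = 2.20779.
1 + r/52 = 2.20779^(1/104) ≈ 1.007644, so r/52 ≈ 0.00764439.
r ≈ 52·0.00764439 = 39.75082%.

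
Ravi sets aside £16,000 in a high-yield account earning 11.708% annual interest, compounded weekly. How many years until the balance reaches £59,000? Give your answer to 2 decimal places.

11.16 years

(1 + 0.00225154)^(52t) = 59,000/16,000 = 3.6875.
52t·ln(1 + 0.00225154) = ln(3.6875); 52t = 1.3049/0.00224901 ≈ 580.2331.
t ≈ 11.1583 years.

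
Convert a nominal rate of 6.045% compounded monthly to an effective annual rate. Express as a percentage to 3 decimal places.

6.215%

One year is 12 periods at 0.0050375 each: (1 + 0.0050375)^12 ≈ 1.062153.
EAR = 1.062153 − 1 ≈ 6.21533%.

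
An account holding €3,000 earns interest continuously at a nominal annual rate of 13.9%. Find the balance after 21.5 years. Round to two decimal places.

€59,567.63

A = P·e^(rt) = 3,000·e^(0.139·21.5) = 3,000·e^2.9885.
e^2.9885 ≈ 19.855876328, so A ≈ 59,567.6290.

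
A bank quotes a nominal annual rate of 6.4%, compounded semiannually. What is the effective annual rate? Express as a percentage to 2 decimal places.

EAR = (1 + 6.4%/2)^2 − 1 = (1 + 0.032)^2 − 1.
(1 + 0.032)^2 ≈ 1.065024, so EAR ≈ 6.50240%.

6.50%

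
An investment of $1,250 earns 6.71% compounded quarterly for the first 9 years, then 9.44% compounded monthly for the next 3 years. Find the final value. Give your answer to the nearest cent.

After 9 years at 6.71%: 1,250 × 1.820098702 ≈ 2,275.1234.
Then 3 years at 9.44%: 2,275.1234 × 1.325900548 ≈ 3,016.5873.

$3,016.59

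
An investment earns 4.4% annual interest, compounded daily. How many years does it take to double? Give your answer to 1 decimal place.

15.8 years

(1 + 0.000120548)^(365t) = 2.
365t = ln 2 / ln(1 + 0.000120548) ≈ 0.69315/0.000120541 ≈ 5750.3175.
t ≈ 15.7543.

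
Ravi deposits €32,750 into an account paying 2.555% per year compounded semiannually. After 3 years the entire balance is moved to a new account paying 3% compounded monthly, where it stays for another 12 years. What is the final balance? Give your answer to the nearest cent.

After 3 years at 2.555%: 32,750 × 1.0791401087 ≈ 35,341.8386.
Then 12 years at 3%: 35,341.8386 × 1.4326856339 ≈ 50,633.7444.

€50,633.74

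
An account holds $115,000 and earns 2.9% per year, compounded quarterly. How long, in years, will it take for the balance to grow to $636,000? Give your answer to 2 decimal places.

59.19 years

(1 + 0.00725)^(4t) = 636,000/115,000 = 5.5304.
4t·ln(1 + 0.00725) = ln(5.5304); 4t = 1.7103/0.00722385 ≈ 236.7529.
t ≈ 59.1882 years.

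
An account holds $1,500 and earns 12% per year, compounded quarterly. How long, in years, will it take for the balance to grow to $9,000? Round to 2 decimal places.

15.15 years

We need (1 + 0.03)^(4t) = 6, so 4t = ln 6 / ln 1.03 ≈ 60.6168.
t ≈ 60.6168/4 = 15.1542 years.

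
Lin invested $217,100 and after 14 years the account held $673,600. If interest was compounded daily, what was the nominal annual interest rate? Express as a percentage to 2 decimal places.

The 5110-period growth factor is 673,600/217,100 = 3.10272.
r/365 = 3.10272^(1/5110) − 1 ≈ 0.000221605, so r ≈ 365·0.000221605 = 8.08860%.

8.09%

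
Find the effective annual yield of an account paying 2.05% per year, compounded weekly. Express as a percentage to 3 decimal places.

EAR = (1 + 2.05%/52)^52 − 1 = (1 + 0.000394231)^52 − 1.
(1 + 0.000394231)^52 ≈ 1.020707, so EAR ≈ 2.07074%.

2.071%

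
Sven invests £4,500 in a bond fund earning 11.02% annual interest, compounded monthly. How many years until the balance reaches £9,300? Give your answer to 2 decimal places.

(1 + 0.00918333)^(12t) = 9,300/4,500 = 2.0667.
12t·ln(1 + 0.00918333) = ln(2.0667); 12t = 0.72594/0.00914142 ≈ 79.4118.
t ≈ 6.6177 years.

6.62 years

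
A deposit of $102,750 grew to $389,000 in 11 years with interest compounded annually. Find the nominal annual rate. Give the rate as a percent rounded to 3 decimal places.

The 11-period growth factor is 389,000/102,750 = 3.78589.
r = 3.78589^(1/11) − 1 ≈ 0.128654, i.e. 12.86537%.

12.865%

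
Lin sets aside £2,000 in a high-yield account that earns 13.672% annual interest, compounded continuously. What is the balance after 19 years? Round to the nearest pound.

A = P·e^(rt) = 2,000·e^(0.13672·19) = 2,000·e^2.59768.
e^2.59768 ≈ 13.432538368, so A ≈ 26,865.0767.

£26,865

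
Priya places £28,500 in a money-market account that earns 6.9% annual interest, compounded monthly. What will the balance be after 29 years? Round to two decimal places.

Growth factor = (1 + 0.00575)^348 ≈ 7.35418164708.
A ≈ 28,500 × 7.35418164708 ≈ 209,594.1769.

£209,594.18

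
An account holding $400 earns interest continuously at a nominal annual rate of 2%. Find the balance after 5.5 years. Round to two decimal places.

$446.51

A = P·e^(rt) = 400·e^(0.02·5.5) = 400·e^0.11.
e^0.11 ≈ 1.11627807, so A ≈ 446.5112.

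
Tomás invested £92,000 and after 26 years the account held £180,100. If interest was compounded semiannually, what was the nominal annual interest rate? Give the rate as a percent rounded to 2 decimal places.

2.60%

The 52-period growth factor is 180,100/92,000 = 1.95761.
r/2 = 1.95761^(1/52) − 1 ≈ 0.0130016, so r ≈ 2·0.0130016 = 2.60031%.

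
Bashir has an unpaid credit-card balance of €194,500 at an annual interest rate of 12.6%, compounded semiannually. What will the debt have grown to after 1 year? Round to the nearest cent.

Growth factor = (1 + 0.063)^2 ≈ 1.129969.
A ≈ 194,500 × 1.129969 ≈ 219,778.9705.

€219,778.97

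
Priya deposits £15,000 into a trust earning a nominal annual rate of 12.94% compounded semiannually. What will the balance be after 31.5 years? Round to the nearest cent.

£778,768.30

Periodic rate = 12.94%/2 = 0.0647; periods = 2·31.5 = 63.
A = 15,000·(1 + 0.0647)^63 ≈ 15,000·51.9178866874 ≈ 778,768.3003.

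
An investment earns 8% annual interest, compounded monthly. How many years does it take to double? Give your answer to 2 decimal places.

(1 + 0.00666667)^(12t) = 2.
12t = ln 2 / ln(1 + 0.00666667) ≈ 0.69315/0.00664454 ≈ 104.3183.
t ≈ 8.6932.

8.69 years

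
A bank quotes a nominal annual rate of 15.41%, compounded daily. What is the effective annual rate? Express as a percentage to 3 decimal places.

16.657%

One year is 365 periods at 0.000422192 each: (1 + 0.000422192)^365 ≈ 1.16657.
EAR = 1.16657 − 1 ≈ 16.65696%.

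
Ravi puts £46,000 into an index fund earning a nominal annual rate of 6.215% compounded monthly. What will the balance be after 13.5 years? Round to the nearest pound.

£106,219

Growth factor = (1 + 0.06215/12)^162 ≈ 2.30910440931.
A ≈ 46,000 × 2.30910440931 ≈ 106,218.8028.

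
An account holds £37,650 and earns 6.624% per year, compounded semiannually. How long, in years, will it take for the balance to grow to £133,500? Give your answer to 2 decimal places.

(1 + 0.03312)^(2t) = 133,500/37,650 = 3.5458.
2t·ln(1 + 0.03312) = ln(3.5458); 2t = 1.2658/0.0325833 ≈ 38.8471.
t ≈ 19.4235 years.

19.42 years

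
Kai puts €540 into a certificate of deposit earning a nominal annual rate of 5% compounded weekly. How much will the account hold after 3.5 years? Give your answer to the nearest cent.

€643.22

Growth factor = (1 + 0.05/52)^182 ≈ 1.19114606.
A ≈ 540 × 1.19114606 ≈ 643.2189.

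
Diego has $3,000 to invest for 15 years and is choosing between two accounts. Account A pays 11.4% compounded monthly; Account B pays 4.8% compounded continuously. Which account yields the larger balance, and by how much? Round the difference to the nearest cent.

Account A growth factor: (1 + 0.0095)^180 ≈ 5.4845145168; balance ≈ 16,453.5436.
Account B growth factor: e^(0.048·15) = e^0.72 ≈ 2.054433211; balance ≈ 6,163.2996.
Account A is larger by 10,290.2439.

Account A, by $10,290.24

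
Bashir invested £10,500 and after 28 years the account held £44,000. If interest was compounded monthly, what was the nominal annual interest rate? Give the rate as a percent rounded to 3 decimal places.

5.128%

The 336-period growth factor is 44,000/10,500 = 4.19048.
r/12 = 4.19048^(1/336) − 1 ≈ 0.00427343, so r ≈ 12·0.00427343 = 5.12812%.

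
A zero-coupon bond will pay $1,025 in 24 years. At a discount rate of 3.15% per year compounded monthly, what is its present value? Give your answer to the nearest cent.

$481.76

Periodic rate = 3.15%/12 = 0.002625; 288 periods.
P = 1,025/(1 + 0.002625)^288 ≈ 1,025/2.1276317 ≈ 481.7563.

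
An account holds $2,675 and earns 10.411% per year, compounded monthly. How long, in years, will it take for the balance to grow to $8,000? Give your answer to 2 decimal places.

We need (1 + 0.00867583)^(12t) = 2.9907, so 12t = ln 2.9907 / ln 1.008676 ≈ 126.8163.
t ≈ 126.8163/12 = 10.5680 years.

10.57 years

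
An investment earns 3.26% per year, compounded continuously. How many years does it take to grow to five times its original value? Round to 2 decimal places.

49.37 years

e^(0.0326t) = 5, so 0.0326t = ln 5 ≈ 1.6094.
t ≈ 1.6094/0.0326 ≈ 49.3693.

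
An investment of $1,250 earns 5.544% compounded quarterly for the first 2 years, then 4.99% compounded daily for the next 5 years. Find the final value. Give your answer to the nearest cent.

$1,790.95

Phase 1: 1,250·(1 + 0.01386)^8 ≈ 1,395.5131.
Phase 2: 1,395.5131·(1 + 0.0499/365)^1825 ≈ 1,790.9481.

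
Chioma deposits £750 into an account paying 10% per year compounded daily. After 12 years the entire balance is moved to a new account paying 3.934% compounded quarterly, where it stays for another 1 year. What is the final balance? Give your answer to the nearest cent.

Phase 1: 750·(1 + 0.1/365)^4380 ≈ 2,489.6785.
Phase 2: 2,489.6785·(1 + 0.009835)^4 ≈ 2,589.0768.

£2,589.08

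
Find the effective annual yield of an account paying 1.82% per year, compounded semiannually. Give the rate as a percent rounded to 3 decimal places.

1.828%

One year is 2 periods at 0.0091 each: (1 + 0.0091)^2 ≈ 1.018283.
EAR = 1.018283 − 1 ≈ 1.82828%.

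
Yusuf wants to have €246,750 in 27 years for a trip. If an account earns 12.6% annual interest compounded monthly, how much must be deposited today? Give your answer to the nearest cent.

Periodic rate = 12.6%/12 = 0.0105; 324 periods.
P = 246,750/(1 + 0.0105)^324 ≈ 246,750/29.4962621087 ≈ 8,365.4668.

€8,365.47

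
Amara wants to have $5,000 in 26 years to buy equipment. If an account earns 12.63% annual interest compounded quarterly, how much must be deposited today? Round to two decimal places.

$197.19

Growth factor = (1 + 0.031575)^104 ≈ 25.35619542.
P = 5,000/25.35619542 ≈ 197.1905.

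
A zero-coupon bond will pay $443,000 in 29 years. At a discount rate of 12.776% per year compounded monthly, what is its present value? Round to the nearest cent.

$11,112.98

Growth factor = (1 + 0.12776/12)^348 ≈ 39.8632847796.
P = 443,000/39.8632847796 ≈ 11,112.9828.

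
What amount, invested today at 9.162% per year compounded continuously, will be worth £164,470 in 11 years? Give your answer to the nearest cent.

£60,033.83

P = A·e^(−rt) = 164,470·e^(−1.00782).
e^(−1.00782) ≈ 0.365013843033, so P ≈ 60,033.8268.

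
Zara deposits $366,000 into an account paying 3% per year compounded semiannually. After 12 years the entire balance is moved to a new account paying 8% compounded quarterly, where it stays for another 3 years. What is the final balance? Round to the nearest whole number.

$663,542

After 12 years at 3%: 366,000 × 1.42950281193 ≈ 523,198.0292.
Then 3 years at 8%: 523,198.0292 × 1.26824179456 ≈ 663,541.6074.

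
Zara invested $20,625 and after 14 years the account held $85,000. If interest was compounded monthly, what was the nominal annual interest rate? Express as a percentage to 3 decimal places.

10.158%

The 168-period growth factor is 85,000/20,625 = 4.12121.
r/12 = 4.12121^(1/168) − 1 ≈ 0.00846508, so r ≈ 12·0.00846508 = 10.15809%.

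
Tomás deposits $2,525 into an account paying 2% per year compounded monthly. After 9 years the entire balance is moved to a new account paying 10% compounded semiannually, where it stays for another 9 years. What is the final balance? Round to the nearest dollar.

$7,274

Phase 1: 2,525·(1 + 0.02/12)^108 ≈ 3,022.5209.
Phase 2: 3,022.5209·(1 + 0.05)^18 ≈ 7,274.0570.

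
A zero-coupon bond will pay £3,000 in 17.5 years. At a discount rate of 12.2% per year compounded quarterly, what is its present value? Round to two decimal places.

£366.24

Growth factor = (1 + 0.0305)^70 ≈ 8.19143007.
P = 3,000/8.19143007 ≈ 366.2364.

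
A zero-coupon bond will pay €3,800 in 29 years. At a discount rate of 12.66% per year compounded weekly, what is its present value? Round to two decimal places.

€97.11

Periodic rate = 12.66%/52 = 0.00243462; 1508 periods.
P = 3,800/(1 + 0.1266/52)^1508 ≈ 3,800/39.13190102 ≈ 97.1075.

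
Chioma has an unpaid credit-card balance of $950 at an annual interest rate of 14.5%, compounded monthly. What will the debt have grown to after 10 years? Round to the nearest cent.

$4,014.92

Periodic rate = 14.5%/12 = 0.0120833; periods = 12·10 = 120.
A = 950·(1 + 0.145/12)^120 ≈ 950·4.226226523 ≈ 4,014.9152.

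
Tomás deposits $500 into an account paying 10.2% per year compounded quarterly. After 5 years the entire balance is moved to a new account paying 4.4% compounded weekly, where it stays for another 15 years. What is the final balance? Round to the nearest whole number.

$1,600

After 5 years at 10.2%: 500 × 1.654677243 ≈ 827.3386.
Then 15 years at 4.4%: 827.3386 × 1.934252461 ≈ 1,600.2818.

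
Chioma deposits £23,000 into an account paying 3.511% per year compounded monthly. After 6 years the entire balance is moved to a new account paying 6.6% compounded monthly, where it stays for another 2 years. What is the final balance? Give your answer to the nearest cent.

Phase 1: 23,000·(1 + 0.03511/12)^72 ≈ 28,384.5970.
Phase 2: 28,384.5970·(1 + 0.0055)^24 ≈ 32,378.1873.

£32,378.19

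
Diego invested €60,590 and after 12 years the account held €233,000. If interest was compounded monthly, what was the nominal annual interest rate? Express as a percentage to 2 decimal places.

(1 + r/12)^144 = 233,000/60,590 = 3.84552.
1 + r/12 = 3.84552^(1/144) ≈ 1.009397, so r/12 ≈ 0.00939741.
r ≈ 12·0.00939741 = 11.27690%.

11.28%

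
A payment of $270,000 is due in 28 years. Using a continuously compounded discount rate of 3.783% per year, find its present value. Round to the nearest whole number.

P = A·e^(−rt) = 270,000·e^(−1.05924).
e^(−1.05924) ≈ 0.346719216828, so P ≈ 93,614.1885.

$93,614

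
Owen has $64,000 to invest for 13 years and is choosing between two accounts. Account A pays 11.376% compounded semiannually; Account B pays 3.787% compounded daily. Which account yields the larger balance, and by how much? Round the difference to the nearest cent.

Account A, by $164,972.15

A: (1 + 0.05688)^26 ≈ 4.2137393549, so 64,000 × 4.2137393549 ≈ 269,679.3187.
B: (1 + 0.03787/365)^4745 ≈ 1.63604944748, so 64,000 × 1.63604944748 ≈ 104,707.1646.
Difference ≈ 164,972.1541 in favor of A.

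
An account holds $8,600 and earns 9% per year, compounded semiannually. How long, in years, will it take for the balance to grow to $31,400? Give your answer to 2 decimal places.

(1 + 0.045)^(2t) = 31,400/8,600 = 3.6512.
2t·ln(1 + 0.045) = ln(3.6512); 2t = 1.295/0.0440169 ≈ 29.4216.
t ≈ 14.7108 years.

14.71 years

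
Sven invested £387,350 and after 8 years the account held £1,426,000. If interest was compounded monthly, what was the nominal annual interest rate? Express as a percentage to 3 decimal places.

16.402%

(1 + r/12)^96 = 1,426,000/387,350 = 3.68143.
1 + r/12 = 3.68143^(1/96) ≈ 1.013669, so r/12 ≈ 0.0136686.
r ≈ 12·0.0136686 = 16.40234%.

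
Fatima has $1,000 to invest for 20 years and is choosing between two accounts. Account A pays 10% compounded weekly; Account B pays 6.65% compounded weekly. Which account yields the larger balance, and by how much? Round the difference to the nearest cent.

A: (1 + 0.1/52)^1040 ≈ 7.374878187, so 1,000 × 7.374878187 ≈ 7,374.8782.
B: (1 + 0.0665/52)^1040 ≈ 3.777831968, so 1,000 × 3.777831968 ≈ 3,777.8320.
Difference ≈ 3,597.0462 in favor of A.

Account A, by $3,597.05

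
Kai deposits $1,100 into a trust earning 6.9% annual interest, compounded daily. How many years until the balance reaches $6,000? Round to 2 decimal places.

(1 + 0.000189041)^(365t) = 6,000/1,100 = 5.4545.
365t·ln(1 + 0.000189041) = ln(5.4545); 365t = 1.6964/0.000189023 ≈ 8974.8191.
t ≈ 24.5885 years.

24.59 years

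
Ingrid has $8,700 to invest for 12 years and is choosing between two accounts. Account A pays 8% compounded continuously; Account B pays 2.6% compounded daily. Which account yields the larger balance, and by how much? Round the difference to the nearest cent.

Account A, by $10,836.35

Account A growth factor: e^(0.08·12) = e^0.96 ≈ 2.6116964734; balance ≈ 22,721.7593.
Account B growth factor: (1 + 0.026/365)^4380 ≈ 1.3661395127; balance ≈ 11,885.4138.
Account A is larger by 10,836.3456.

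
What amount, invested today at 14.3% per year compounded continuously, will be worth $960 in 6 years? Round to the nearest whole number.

$407

P = A·e^(−rt) = 960·e^(−0.858).
e^(−0.858) ≈ 0.424009253, so P ≈ 407.0489.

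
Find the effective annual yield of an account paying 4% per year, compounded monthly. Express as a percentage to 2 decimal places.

4.07%

One year is 12 periods at 0.00333333 each: (1 + 0.00333333)^12 ≈ 1.040742.
EAR = 1.040742 − 1 ≈ 4.07415%.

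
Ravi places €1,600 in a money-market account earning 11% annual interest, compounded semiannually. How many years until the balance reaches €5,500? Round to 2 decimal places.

11.53 years

(1 + 0.055)^(2t) = 5,500/1,600 = 3.4375.
2t·ln(1 + 0.055) = ln(3.4375); 2t = 1.2347/0.0535408 ≈ 23.0618.
t ≈ 11.5309 years.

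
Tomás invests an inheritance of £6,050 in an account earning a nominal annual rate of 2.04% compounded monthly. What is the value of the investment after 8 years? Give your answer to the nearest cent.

Growth factor = (1 + 0.0017)^96 ≈ 1.177109006.
A ≈ 6,050 × 1.177109006 ≈ 7,121.5095.

£7,121.51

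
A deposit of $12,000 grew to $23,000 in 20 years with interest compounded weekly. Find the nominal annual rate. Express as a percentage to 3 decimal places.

(1 + r/52)^1040 = 23,000/12,000 = 1.91667.
1 + r/52 = 1.91667^(1/1040) ≈ 1.000626, so r/52 ≈ 0.000625761.
r ≈ 52·0.000625761 = 3.25396%.

3.254%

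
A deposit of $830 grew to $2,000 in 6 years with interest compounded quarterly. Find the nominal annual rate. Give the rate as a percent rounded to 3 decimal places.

(1 + r/4)^24 = 2,000/830 = 2.40964.
1 + r/4 = 2.40964^(1/24) ≈ 1.037325, so r/4 ≈ 0.0373246.
r ≈ 4·0.0373246 = 14.92983%.

14.930%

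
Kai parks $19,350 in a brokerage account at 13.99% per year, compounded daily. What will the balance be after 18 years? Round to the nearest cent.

$239,945.05

Periodic rate = 13.99%/365 = 0.000383288; periods = 365·18 = 6570.
A = 19,350·(1 + 0.1399/365)^6570 ≈ 19,350·12.400261062 ≈ 239,945.0515.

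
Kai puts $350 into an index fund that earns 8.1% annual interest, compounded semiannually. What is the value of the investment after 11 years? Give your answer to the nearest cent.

$838.29

Periodic rate = 8.1%/2 = 0.0405; periods = 2·11 = 22.
A = 350·(1 + 0.0405)^22 ≈ 350·2.39511218 ≈ 838.2893.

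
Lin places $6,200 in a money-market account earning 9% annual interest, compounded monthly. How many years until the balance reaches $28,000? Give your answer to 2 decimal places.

16.81 years

We need (1 + 0.0075)^(12t) = 4.5161, so 12t = ln 4.5161 / ln 1.0075 ≈ 201.7736.
t ≈ 201.7736/12 = 16.8145 years.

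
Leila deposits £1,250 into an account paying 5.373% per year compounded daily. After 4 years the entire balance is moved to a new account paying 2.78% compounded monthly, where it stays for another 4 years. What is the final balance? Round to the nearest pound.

After 4 years at 5.373%: 1,250 × 1.239743103 ≈ 1,549.6789.
Then 4 years at 2.78%: 1,549.6789 × 1.117474683 ≈ 1,731.7269.

£1,732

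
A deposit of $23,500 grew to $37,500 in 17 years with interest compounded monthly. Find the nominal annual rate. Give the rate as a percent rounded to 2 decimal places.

2.75%

(1 + r/12)^204 = 37,500/23,500 = 1.59574.
1 + r/12 = 1.59574^(1/204) ≈ 1.002294, so r/12 ≈ 0.00229351.
r ≈ 12·0.00229351 = 2.75221%.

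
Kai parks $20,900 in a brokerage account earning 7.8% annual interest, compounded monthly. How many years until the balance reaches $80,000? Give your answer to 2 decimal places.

17.26 years

(1 + 0.0065)^(12t) = 80,000/20,900 = 3.8278.
12t·ln(1 + 0.0065) = ln(3.8278); 12t = 1.3423/0.00647897 ≈ 207.1746.
t ≈ 17.2646 years.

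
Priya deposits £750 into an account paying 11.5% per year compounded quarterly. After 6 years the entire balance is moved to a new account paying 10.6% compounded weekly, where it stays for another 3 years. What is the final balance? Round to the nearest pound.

Phase 1: 750·(1 + 0.02875)^24 ≈ 1,480.8041.
Phase 2: 1,480.8041·(1 + 0.106/52)^156 ≈ 2,034.5234.

£2,035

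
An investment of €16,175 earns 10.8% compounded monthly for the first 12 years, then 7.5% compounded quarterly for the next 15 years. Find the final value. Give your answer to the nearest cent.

Phase 1: 16,175·(1 + 0.009)^144 ≈ 58,772.2378.
Phase 2: 58,772.2378·(1 + 0.01875)^60 ≈ 179,155.2471.

€179,155.25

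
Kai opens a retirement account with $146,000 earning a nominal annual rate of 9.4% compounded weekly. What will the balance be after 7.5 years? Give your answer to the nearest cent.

Periodic rate = 9.4%/52 = 0.00180769; periods = 52·7.5 = 390.
A = 146,000·(1 + 0.094/52)^390 ≈ 146,000·2.02255902832 ≈ 295,293.6181.

$295,293.62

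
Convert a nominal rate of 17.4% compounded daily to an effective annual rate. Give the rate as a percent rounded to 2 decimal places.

EAR = (1 + 17.4%/365)^365 − 1 = (1 + 0.000476712)^365 − 1.
(1 + 0.000476712)^365 ≈ 1.190006, so EAR ≈ 19.00062%.

19.00%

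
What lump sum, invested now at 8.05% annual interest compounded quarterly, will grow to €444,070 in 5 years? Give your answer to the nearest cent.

Periodic rate = 8.05%/4 = 0.020125; 20 periods.
P = 444,070/(1 + 0.020125)^20 ≈ 444,070/1.48959366714 ≈ 298,114.8549.

€298,114.85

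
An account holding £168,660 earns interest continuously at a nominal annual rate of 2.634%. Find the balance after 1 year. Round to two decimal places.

£173,161.53

A = P·e^(rt) = 168,660·e^(0.02634·1) = 168,660·e^0.02634.
e^0.02634 ≈ 1.02668996373, so A ≈ 173,161.5293.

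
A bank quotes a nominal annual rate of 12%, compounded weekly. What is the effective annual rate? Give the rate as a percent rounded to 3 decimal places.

12.734%

EAR = (1 + 12%/52)^52 − 1 = (1 + 0.00230769)^52 − 1.
(1 + 0.00230769)^52 ≈ 1.127341, so EAR ≈ 12.73410%.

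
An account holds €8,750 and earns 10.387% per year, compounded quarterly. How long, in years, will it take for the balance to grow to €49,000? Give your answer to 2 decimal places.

We need (1 + 0.0259675)^(4t) = 5.6, so 4t = ln 5.6 / ln 1.025967 ≈ 67.2009.
t ≈ 67.2009/4 = 16.8002 years.

16.80 years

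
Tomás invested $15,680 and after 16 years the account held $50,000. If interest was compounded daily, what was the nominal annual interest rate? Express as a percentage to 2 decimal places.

The 5840-period growth factor is 50,000/15,680 = 3.18878.
r/365 = 3.18878^(1/5840) − 1 ≈ 0.000198588, so r ≈ 365·0.000198588 = 7.24845%.

7.25%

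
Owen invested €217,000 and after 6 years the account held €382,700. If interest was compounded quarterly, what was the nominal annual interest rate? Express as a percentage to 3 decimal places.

9.569%

(1 + r/4)^24 = 382,700/217,000 = 1.76359.
1 + r/4 = 1.76359^(1/24) ≈ 1.023921, so r/4 ≈ 0.0239214.
r ≈ 4·0.0239214 = 9.56855%.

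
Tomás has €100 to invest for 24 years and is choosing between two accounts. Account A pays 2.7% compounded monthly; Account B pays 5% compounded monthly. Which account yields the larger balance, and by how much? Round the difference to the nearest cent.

A: (1 + 0.00225)^288 ≈ 1.91032253, so 100 × 1.91032253 ≈ 191.0323.
B: (1 + 0.05/12)^288 ≈ 3.31184992, so 100 × 3.31184992 ≈ 331.1850.
Difference ≈ 140.1527 in favor of B.

Account B, by €140.15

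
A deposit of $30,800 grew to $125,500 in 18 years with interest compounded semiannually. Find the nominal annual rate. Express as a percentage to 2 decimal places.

The 36-period growth factor is 125,500/30,800 = 4.07468.
r/2 = 4.07468^(1/36) − 1 ≈ 0.0397933, so r ≈ 2·0.0397933 = 7.95867%.

7.96%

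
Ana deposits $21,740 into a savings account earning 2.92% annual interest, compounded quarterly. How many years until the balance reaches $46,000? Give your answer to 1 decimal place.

(1 + 0.0073)^(4t) = 46,000/21,740 = 2.1159.
4t·ln(1 + 0.0073) = ln(2.1159); 4t = 0.74949/0.00727348 ≈ 103.0438.
t ≈ 25.7610 years.

25.8 years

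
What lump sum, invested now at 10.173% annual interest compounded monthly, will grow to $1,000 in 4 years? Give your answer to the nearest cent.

Growth factor = (1 + 0.0084775)^48 ≈ 1.49960967.
P = 1,000/1.49960967 ≈ 666.8402.

$666.84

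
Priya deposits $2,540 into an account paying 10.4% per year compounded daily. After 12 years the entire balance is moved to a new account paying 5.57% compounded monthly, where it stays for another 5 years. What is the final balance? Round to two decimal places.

After 12 years at 10.4%: 2,540 × 3.4827500867 ≈ 8,846.1852.
Then 5 years at 5.57%: 8,846.1852 × 1.320295587 ≈ 11,679.5793.

$11,679.58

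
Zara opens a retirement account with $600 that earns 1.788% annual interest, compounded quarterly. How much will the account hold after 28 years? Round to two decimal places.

$988.76

Periodic rate = 1.788%/4 = 0.00447; periods = 4·28 = 112.
A = 600·(1 + 0.00447)^112 ≈ 600·1.64793731 ≈ 988.7624.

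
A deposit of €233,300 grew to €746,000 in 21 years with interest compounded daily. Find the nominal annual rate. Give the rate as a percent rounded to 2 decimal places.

(1 + r/365)^7665 = 746,000/233,300 = 3.1976.
1 + r/365 = 3.1976^(1/7665) ≈ 1.000152, so r/365 ≈ 0.000151662.
r ≈ 365·0.000151662 = 5.53566%.

5.54%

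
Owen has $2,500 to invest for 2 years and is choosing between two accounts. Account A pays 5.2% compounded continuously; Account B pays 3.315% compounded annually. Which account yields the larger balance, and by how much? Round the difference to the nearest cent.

Account A growth factor: e^(0.052·2) = e^0.104 ≈ 1.109600455; balance ≈ 2,774.0011.
Account B growth factor: (1 + 0.03315)^2 ≈ 1.067398923; balance ≈ 2,668.4973.
Account A is larger by 105.5038.

Account A, by $105.50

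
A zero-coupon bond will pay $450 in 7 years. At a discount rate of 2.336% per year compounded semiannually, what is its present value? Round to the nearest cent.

$382.48

Growth factor = (1 + 0.01168)^14 ≈ 1.17653351.
P = 450/1.17653351 ≈ 382.4795.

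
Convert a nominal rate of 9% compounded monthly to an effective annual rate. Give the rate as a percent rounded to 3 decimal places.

9.381%

One year is 12 periods at 0.0075 each: (1 + 0.0075)^12 ≈ 1.093807.
EAR = 1.093807 − 1 ≈ 9.38069%.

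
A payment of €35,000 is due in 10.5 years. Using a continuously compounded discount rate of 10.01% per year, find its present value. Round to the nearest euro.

€12,235

P = A·e^(−rt) = 35,000·e^(−1.05105).
e^(−1.05105) ≈ 0.34957050731, so P ≈ 12,234.9678.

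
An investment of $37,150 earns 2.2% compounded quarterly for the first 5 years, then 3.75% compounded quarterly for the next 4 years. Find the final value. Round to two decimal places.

After 5 years at 2.2%: 37,150 × 1.1159416801 ≈ 41,457.2334.
Then 4 years at 3.75%: 41,457.2334 × 1.1610226817 ≈ 48,132.7883.

$48,132.79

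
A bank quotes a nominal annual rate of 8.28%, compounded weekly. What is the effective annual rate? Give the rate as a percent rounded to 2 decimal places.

EAR = (1 + 8.28%/52)^52 − 1 = (1 + 0.00159231)^52 − 1.
(1 + 0.00159231)^52 ≈ 1.086253, so EAR ≈ 8.62530%.

8.63%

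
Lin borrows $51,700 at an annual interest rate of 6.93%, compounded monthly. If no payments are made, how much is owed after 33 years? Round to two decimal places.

$505,617.10

Periodic rate = 6.93%/12 = 0.005775; periods = 12·33 = 396.
A = 51,700·(1 + 0.005775)^396 ≈ 51,700·9.77982793001 ≈ 505,617.1040.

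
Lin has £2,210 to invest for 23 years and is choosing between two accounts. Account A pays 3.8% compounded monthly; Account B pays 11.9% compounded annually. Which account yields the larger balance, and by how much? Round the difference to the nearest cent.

Account A growth factor: (1 + 0.038/12)^276 ≈ 2.393170561; balance ≈ 5,288.9069.
Account B growth factor: (1 + 0.119)^23 ≈ 13.276756498; balance ≈ 29,341.6319.
Account B is larger by 24,052.7249.

Account B, by £24,052.72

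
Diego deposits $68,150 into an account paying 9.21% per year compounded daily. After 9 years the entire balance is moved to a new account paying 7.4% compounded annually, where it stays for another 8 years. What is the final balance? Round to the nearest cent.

$276,338.50

After 9 years at 9.21%: 68,150 × 2.29055796318 ≈ 156,101.5252.
Then 8 years at 7.4%: 156,101.5252 × 1.77024856458 ≈ 276,338.5009.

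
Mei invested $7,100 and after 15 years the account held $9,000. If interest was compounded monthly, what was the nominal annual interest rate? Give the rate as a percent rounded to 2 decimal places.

The 180-period growth factor is 9,000/7,100 = 1.26761.
r/12 = 1.26761^(1/180) − 1 ≈ 0.00131826, so r ≈ 12·0.00131826 = 1.58191%.

1.58%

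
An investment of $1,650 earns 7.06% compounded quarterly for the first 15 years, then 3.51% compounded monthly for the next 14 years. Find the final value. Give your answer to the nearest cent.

After 15 years at 7.06%: 1,650 × 2.856973526 ≈ 4,714.0063.
Then 14 years at 3.51%: 4,714.0063 × 1.633431025 ≈ 7,700.0042.

$7,700.00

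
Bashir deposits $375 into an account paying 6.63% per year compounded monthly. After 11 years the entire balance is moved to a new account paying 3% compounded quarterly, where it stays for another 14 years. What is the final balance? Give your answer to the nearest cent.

After 11 years at 6.63%: 375 × 2.069470337 ≈ 776.0514.
Then 14 years at 3%: 776.0514 × 1.519578253 ≈ 1,179.2708.

$1,179.27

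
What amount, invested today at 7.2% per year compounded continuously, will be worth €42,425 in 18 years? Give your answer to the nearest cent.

€11,608.50

P = A·e^(−rt) = 42,425·e^(−1.296).
e^(−1.296) ≈ 0.27362410337, so P ≈ 11,608.5026.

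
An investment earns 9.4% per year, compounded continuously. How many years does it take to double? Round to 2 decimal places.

7.37 years

e^(0.094t) = 2, so 0.094t = ln 2 ≈ 0.69315.
t ≈ 0.69315/0.094 ≈ 7.3739.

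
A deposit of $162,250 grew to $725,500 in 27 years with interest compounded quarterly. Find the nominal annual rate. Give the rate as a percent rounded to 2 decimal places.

(1 + r/4)^108 = 725,500/162,250 = 4.47149.
1 + r/4 = 4.47149^(1/108) ≈ 1.013964, so r/4 ≈ 0.0139644.
r ≈ 4·0.0139644 = 5.58576%.

5.59%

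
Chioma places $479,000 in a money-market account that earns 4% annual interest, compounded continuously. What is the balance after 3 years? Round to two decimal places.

$540,070.99

A = P·e^(rt) = 479,000·e^(0.04·3) = 479,000·e^0.12.
e^0.12 ≈ 1.12749685158, so A ≈ 540,070.9919.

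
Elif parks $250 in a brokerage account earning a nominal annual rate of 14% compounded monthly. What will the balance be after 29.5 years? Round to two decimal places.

$15,177.28

Growth factor = (1 + 0.14/12)^354 ≈ 60.709129389.
A ≈ 250 × 60.709129389 ≈ 15,177.2823.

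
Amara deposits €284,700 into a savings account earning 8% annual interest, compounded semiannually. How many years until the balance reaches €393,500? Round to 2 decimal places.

(1 + 0.04)^(2t) = 393,500/284,700 = 1.3822.
2t·ln(1 + 0.04) = ln(1.3822); 2t = 0.32365/0.0392207 ≈ 8.2519.
t ≈ 4.1259 years.

4.13 years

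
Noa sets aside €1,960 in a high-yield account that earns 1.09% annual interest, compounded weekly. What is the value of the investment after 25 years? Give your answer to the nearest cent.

Periodic rate = 1.09%/52 = 0.000209615; periods = 52·25 = 1300.
A = 1,960·(1 + 0.0109/52)^1300 ≈ 1,960·1.313205958 ≈ 2,573.8837.

€2,573.88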